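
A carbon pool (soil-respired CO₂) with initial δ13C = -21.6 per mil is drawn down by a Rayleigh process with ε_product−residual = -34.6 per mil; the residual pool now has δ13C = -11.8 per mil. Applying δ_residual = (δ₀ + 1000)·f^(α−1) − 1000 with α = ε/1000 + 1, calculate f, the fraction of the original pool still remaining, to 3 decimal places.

0.750

α − 1 = ε/1000 = -0.0346
(δ_res + 1000)/(δ₀ + 1000) = (-11.8 + 1000)/(-21.6 + 1000) = 988.2/978.4 = 1.010016
f = 1.010016^(1/-0.0346) = exp(ln(1.010016)/-0.0346) = exp(0.00997/-0.0346)
f = exp(-0.2880) = 0.7497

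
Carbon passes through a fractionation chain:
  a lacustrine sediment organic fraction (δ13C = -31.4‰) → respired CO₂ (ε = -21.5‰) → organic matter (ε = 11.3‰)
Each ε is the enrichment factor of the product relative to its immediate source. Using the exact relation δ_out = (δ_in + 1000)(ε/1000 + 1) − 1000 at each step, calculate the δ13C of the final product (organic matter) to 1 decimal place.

step 1: δ = (-31.40 + 1000)·(-21.5/1000 + 1) − 1000 = -52.22‰
step 2: δ = (-52.22 + 1000)·(11.3/1000 + 1) − 1000 = -41.52‰

-41.5‰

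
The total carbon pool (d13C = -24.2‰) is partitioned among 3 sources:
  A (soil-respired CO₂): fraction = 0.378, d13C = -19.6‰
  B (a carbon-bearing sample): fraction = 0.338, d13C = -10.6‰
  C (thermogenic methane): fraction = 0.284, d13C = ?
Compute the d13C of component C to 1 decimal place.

Isotope mass balance: δ_bulk = Σ fᵢ·δᵢ.
-24.2 = 0.378×(-19.6) + 0.338×(-10.6) + 0.284×δ_C
0.284·δ_C = -24.2 − (-10.992) = -13.208
δ_C = -13.208 / 0.284 = -46.51‰

-46.5‰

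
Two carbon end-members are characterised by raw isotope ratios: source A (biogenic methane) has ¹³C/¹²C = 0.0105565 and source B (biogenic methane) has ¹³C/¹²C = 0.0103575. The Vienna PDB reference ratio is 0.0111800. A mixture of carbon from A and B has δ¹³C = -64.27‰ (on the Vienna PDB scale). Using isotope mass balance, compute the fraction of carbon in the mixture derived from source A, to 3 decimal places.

0.522

δ_A = (0.0105565/0.0111800 − 1)×1000 = (0.944231 − 1)×1000 = -55.769‰
δ_B = (0.0103575/0.0111800 − 1)×1000 = (0.926431 − 1)×1000 = -73.569‰
f_A = (δ_mix − δ_B)/(δ_A − δ_B) = (-64.27 − (-73.569))/(-55.769 − (-73.569))
f_A = 9.299 / 17.800 = 0.5224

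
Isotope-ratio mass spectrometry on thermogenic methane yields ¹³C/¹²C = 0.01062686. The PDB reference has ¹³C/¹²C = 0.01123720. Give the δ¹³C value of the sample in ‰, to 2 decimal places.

-54.31‰

δ¹³C = (R_sample / R_standard − 1) × 1000
R_sample / R_standard = 0.01062686 / 0.01123720 = 0.945686
δ¹³C = (0.945686 − 1) × 1000 = -54.314‰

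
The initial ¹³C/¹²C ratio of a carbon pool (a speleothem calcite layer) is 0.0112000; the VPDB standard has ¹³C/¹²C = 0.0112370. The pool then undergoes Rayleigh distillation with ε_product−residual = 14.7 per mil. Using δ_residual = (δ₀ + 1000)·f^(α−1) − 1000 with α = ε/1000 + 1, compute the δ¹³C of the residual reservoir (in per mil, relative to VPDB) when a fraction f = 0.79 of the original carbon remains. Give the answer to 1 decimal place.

δ₀ = (0.0112000/0.0112370 − 1)×1000 = (0.996707 − 1)×1000 = -3.293 per mil
α − 1 = ε/1000 = 0.0147
f^(α−1) = 0.79^(0.0147) = 0.996541
δ_res = (-3.293 + 1000) × 0.996541 − 1000 = 993.260 − 1000 = -6.74 per mil

-6.7 per mil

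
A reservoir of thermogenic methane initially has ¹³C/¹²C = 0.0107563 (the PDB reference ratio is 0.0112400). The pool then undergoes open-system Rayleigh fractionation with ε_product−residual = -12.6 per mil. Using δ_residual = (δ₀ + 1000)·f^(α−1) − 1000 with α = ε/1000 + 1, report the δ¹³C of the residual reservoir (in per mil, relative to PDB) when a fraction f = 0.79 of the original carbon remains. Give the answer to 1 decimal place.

-40.2 per mil

δ₀ = (0.0107563/0.0112400 − 1)×1000 = (0.956966 − 1)×1000 = -43.034 per mil
α − 1 = ε/1000 = -0.0126
f^(α−1) = 0.79^(-0.0126) = 1.002975
δ_res = (-43.034 + 1000) × 1.002975 − 1000 = 959.813 − 1000 = -40.19 per mil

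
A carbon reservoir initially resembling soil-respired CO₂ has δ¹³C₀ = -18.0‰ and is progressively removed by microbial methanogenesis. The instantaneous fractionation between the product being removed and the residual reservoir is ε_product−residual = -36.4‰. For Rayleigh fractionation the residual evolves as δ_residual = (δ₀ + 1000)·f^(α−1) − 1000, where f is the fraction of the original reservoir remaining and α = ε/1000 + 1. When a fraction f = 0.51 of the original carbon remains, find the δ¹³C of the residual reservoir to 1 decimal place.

Rayleigh residual: δ_res = (δ₀ + 1000)·f^(α−1) − 1000
α = ε/1000 + 1 = 0.96360, so α − 1 = -0.03640
f^(α−1) = 0.51^(-0.03640) = 1.024813
δ_res = (-18.0 + 1000) × 1.024813 − 1000 = 1006.366 − 1000 = 6.37‰

6.4‰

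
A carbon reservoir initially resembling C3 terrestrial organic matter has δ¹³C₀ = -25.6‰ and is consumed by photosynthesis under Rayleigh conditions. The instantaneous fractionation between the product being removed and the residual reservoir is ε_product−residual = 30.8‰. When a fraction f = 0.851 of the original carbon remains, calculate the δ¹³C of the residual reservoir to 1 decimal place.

Rayleigh residual: δ_res = (δ₀ + 1000)·f^(α−1) − 1000
α = ε/1000 + 1 = 1.03080, so α − 1 = 0.03080
f^(α−1) = 0.851^(0.03080) = 0.995043
δ_res = (-25.6 + 1000) × 0.995043 − 1000 = 969.570 − 1000 = -30.43‰

-30.4‰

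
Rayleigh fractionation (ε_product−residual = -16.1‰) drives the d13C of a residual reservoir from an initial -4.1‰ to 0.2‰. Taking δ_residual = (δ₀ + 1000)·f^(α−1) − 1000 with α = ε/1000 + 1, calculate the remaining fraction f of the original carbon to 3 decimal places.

0.765

α − 1 = ε/1000 = -0.0161
(δ_res + 1000)/(δ₀ + 1000) = (0.2 + 1000)/(-4.1 + 1000) = 1000.2/995.9 = 1.004318
f = 1.004318^(1/-0.0161) = exp(ln(1.004318)/-0.0161) = exp(0.00431/-0.0161)
f = exp(-0.2676) = 0.7652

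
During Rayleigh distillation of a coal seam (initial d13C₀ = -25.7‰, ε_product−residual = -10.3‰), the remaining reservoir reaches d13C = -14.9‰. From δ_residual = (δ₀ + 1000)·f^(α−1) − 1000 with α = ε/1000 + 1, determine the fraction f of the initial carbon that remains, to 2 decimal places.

0.34

α − 1 = ε/1000 = -0.0103
(δ_res + 1000)/(δ₀ + 1000) = (-14.9 + 1000)/(-25.7 + 1000) = 985.1/974.3 = 1.011085
f = 1.011085^(1/-0.0103) = exp(ln(1.011085)/-0.0103) = exp(0.01102/-0.0103)
f = exp(-1.0703) = 0.3429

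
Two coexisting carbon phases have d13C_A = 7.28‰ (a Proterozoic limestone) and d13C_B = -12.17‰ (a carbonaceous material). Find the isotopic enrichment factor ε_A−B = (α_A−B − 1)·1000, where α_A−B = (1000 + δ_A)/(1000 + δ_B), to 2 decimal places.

α_A−B = (1000 + 7.28) / (1000 + -12.17) = 1007.28 / 987.83 = 1.019690
ε_A−B = (1.019690 − 1) × 1000 = 19.690‰
(The approximation ε ≈ δ_A − δ_B would give 19.45‰.)

19.69‰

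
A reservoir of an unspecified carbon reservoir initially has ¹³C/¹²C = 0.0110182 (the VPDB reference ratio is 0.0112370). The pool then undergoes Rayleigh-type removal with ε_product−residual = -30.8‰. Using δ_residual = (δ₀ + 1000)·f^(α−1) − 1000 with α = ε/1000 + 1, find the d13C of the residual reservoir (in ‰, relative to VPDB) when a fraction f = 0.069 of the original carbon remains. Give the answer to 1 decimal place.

δ₀ = (0.0110182/0.0112370 − 1)×1000 = (0.980529 − 1)×1000 = -19.471‰
α − 1 = ε/1000 = -0.0308
f^(α−1) = 0.069^(-0.0308) = 1.085834
δ_res = (-19.471 + 1000) × 1.085834 − 1000 = 1064.691 − 1000 = 64.69‰

64.7‰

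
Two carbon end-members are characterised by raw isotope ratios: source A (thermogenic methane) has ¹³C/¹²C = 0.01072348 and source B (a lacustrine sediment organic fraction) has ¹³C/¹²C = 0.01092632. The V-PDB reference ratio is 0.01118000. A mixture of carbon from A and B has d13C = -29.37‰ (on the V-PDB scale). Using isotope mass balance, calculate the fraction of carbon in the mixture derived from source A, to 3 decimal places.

δ_A = (0.01072348/0.01118000 − 1)×1000 = (0.959166 − 1)×1000 = -40.834‰
δ_B = (0.01092632/0.01118000 − 1)×1000 = (0.977309 − 1)×1000 = -22.691‰
f_A = (δ_mix − δ_B)/(δ_A − δ_B) = (-29.37 − (-22.691))/(-40.834 − (-22.691))
f_A = -6.679 / -18.143 = 0.3682

0.368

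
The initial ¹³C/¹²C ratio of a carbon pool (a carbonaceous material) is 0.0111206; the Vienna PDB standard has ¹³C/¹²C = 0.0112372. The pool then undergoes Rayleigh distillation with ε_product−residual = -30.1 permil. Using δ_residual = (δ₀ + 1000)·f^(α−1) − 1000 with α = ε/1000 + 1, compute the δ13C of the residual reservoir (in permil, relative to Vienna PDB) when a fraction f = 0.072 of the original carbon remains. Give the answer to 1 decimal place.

71.2 permil

δ₀ = (0.0111206/0.0112372 − 1)×1000 = (0.989624 − 1)×1000 = -10.376 permil
α − 1 = ε/1000 = -0.0301
f^(α−1) = 0.072^(-0.0301) = 1.082416
δ_res = (-10.376 + 1000) × 1.082416 − 1000 = 1071.185 − 1000 = 71.18 permil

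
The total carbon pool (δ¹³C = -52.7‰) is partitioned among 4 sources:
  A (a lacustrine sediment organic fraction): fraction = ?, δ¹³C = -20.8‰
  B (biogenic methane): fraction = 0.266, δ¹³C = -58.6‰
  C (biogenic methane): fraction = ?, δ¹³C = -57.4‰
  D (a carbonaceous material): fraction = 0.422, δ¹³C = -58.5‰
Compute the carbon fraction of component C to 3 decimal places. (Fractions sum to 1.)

Let f_C and f_A be the unknown fractions; fractions sum to 1 so f_C + f_A = 0.312.
Mass balance: Σ fᵢ·δᵢ = δ_bulk ⇒ f_C·(-57.4) + f_A·(-20.8) = -52.7 − (-40.275) = -12.425
Substitute f_A = 0.312 − f_C:
f_C·(-57.4 − -20.8) = -12.425 − 0.312×(-20.8) = -5.936
f_C = -5.936 / -36.6 = 0.1622

0.162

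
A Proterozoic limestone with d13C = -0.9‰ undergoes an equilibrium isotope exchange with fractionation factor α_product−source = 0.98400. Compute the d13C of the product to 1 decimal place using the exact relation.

δ_product = (δ_source + 1000)·α − 1000
δ_product = (-0.9 + 1000) × 0.98400 − 1000
δ_product = 983.114 − 1000 = -16.89‰

-16.9‰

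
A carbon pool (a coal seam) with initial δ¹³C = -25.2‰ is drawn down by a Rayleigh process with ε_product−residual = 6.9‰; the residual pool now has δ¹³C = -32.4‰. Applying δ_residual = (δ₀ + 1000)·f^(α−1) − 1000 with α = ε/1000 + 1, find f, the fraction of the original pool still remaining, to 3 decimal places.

α − 1 = ε/1000 = 0.0069
(δ_res + 1000)/(δ₀ + 1000) = (-32.4 + 1000)/(-25.2 + 1000) = 967.6/974.8 = 0.992614
f = 0.992614^(1/0.0069) = exp(ln(0.992614)/0.0069) = exp(-0.00741/0.0069)
f = exp(-1.0744) = 0.3415

0.341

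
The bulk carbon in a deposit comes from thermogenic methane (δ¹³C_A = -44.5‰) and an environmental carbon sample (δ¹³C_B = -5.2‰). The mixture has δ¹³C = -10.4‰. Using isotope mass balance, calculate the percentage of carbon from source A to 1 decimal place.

13.2%

δ_mix = f_A·δ_A + (1 − f_A)·δ_B  ⇒  f_A = (δ_mix − δ_B)/(δ_A − δ_B)
f_A = (-10.4 − (-5.2)) / (-44.5 − (-5.2))
f_A = -5.2 / -39.3 = 0.1323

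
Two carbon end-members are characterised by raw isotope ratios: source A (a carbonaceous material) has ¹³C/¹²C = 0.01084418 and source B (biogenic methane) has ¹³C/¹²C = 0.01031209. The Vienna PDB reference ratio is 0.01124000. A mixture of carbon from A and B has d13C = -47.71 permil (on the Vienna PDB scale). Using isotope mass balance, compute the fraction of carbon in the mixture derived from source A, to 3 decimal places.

δ_A = (0.01084418/0.01124000 − 1)×1000 = (0.964785 − 1)×1000 = -35.215 permil
δ_B = (0.01031209/0.01124000 − 1)×1000 = (0.917446 − 1)×1000 = -82.554 permil
f_A = (δ_mix − δ_B)/(δ_A − δ_B) = (-47.71 − (-82.554))/(-35.215 − (-82.554))
f_A = 34.844 / 47.339 = 0.7361

0.736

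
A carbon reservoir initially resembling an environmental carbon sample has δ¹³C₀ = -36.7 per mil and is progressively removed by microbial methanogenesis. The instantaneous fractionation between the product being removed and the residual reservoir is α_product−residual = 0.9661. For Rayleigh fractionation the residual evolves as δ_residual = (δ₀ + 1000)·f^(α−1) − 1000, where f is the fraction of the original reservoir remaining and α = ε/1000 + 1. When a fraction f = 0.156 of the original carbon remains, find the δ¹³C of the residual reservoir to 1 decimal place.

25.9 per mil

Rayleigh residual: δ_res = (δ₀ + 1000)·f^(α−1) − 1000
α − 1 = -0.03390
f^(α−1) = 0.156^(-0.03390) = 1.065009
δ_res = (-36.7 + 1000) × 1.065009 − 1000 = 1025.923 − 1000 = 25.92 per mil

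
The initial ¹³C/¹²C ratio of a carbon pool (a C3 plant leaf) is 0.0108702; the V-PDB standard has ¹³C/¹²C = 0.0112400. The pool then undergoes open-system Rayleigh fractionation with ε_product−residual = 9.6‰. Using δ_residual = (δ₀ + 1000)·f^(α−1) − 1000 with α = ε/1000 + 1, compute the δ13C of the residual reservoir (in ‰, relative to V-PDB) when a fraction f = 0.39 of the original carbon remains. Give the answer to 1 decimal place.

δ₀ = (0.0108702/0.0112400 − 1)×1000 = (0.967100 − 1)×1000 = -32.900‰
α − 1 = ε/1000 = 0.0096
f^(α−1) = 0.39^(0.0096) = 0.991001
δ_res = (-32.900 + 1000) × 0.991001 − 1000 = 958.397 − 1000 = -41.60‰

-41.6‰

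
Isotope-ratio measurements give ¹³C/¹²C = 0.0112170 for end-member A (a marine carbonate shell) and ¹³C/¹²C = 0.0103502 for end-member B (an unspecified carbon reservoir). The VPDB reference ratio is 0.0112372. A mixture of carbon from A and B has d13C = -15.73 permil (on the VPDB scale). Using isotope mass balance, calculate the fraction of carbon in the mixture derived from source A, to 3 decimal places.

0.819

δ_A = (0.0112170/0.0112372 − 1)×1000 = (0.998202 − 1)×1000 = -1.798 permil
δ_B = (0.0103502/0.0112372 − 1)×1000 = (0.921066 − 1)×1000 = -78.934 permil
f_A = (δ_mix − δ_B)/(δ_A − δ_B) = (-15.73 − (-78.934))/(-1.798 − (-78.934))
f_A = 63.204 / 77.137 = 0.8194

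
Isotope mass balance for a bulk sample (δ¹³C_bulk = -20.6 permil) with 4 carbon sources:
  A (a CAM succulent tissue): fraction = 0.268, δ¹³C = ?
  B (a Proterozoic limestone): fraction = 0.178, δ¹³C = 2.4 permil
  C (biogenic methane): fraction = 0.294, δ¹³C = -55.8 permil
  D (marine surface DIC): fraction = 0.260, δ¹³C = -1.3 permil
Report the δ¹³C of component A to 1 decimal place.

-16.0 permil

Isotope mass balance: δ_bulk = Σ fᵢ·δᵢ.
-20.6 = 0.268×δ_A + 0.178×(2.4) + 0.294×(-55.8) + 0.260×(-1.3)
0.268·δ_A = -20.6 − (-16.316) = -4.284
δ_A = -4.284 / 0.268 = -15.99 permil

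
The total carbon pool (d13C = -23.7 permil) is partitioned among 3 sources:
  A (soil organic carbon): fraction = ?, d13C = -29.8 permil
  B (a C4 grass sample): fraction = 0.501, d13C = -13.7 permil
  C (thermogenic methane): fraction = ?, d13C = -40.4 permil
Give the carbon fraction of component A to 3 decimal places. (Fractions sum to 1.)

0.314

Let f_A and f_C be the unknown fractions; fractions sum to 1 so f_A + f_C = 0.499.
Mass balance: Σ fᵢ·δᵢ = δ_bulk ⇒ f_A·(-29.8) + f_C·(-40.4) = -23.7 − (-6.864) = -16.836
Substitute f_C = 0.499 − f_A:
f_A·(-29.8 − -40.4) = -16.836 − 0.499×(-40.4) = 3.323
f_A = 3.323 / 10.6 = 0.3135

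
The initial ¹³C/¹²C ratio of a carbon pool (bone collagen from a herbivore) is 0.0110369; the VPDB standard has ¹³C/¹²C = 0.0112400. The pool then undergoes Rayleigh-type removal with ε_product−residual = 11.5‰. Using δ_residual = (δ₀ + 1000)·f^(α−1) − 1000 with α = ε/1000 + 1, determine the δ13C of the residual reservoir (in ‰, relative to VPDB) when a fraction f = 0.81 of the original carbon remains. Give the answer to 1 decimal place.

-20.4‰

δ₀ = (0.0110369/0.0112400 − 1)×1000 = (0.981931 − 1)×1000 = -18.069‰
α − 1 = ε/1000 = 0.0115
f^(α−1) = 0.81^(0.0115) = 0.997580
δ_res = (-18.069 + 1000) × 0.997580 − 1000 = 979.554 − 1000 = -20.45‰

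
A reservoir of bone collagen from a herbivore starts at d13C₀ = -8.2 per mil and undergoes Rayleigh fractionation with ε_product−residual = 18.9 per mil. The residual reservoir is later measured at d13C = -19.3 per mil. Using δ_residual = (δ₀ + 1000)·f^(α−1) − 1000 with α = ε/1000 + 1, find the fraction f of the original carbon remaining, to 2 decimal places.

α − 1 = ε/1000 = 0.0189
(δ_res + 1000)/(δ₀ + 1000) = (-19.3 + 1000)/(-8.2 + 1000) = 980.7/991.8 = 0.988808
f = 0.988808^(1/0.0189) = exp(ln(0.988808)/0.0189) = exp(-0.01125/0.0189)
f = exp(-0.5955) = 0.5513

0.55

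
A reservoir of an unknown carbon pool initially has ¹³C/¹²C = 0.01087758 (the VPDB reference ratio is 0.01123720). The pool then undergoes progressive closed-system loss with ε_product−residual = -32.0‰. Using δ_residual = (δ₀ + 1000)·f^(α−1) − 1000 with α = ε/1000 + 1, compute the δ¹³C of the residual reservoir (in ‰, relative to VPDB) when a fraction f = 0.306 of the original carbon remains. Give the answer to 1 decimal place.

5.4‰

δ₀ = (0.01087758/0.01123720 − 1)×1000 = (0.967997 − 1)×1000 = -32.003‰
α − 1 = ε/1000 = -0.0320
f^(α−1) = 0.306^(-0.0320) = 1.038621
δ_res = (-32.003 + 1000) × 1.038621 − 1000 = 1005.382 − 1000 = 5.38‰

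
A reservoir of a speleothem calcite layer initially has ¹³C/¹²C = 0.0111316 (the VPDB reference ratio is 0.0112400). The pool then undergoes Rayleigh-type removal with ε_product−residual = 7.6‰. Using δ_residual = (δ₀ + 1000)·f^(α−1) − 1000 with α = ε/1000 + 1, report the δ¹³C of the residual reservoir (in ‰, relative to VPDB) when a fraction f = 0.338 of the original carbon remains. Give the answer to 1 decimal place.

-17.8‰

δ₀ = (0.0111316/0.0112400 − 1)×1000 = (0.990356 − 1)×1000 = -9.644‰
α − 1 = ε/1000 = 0.0076
f^(α−1) = 0.338^(0.0076) = 0.991790
δ_res = (-9.644 + 1000) × 0.991790 − 1000 = 982.225 − 1000 = -17.77‰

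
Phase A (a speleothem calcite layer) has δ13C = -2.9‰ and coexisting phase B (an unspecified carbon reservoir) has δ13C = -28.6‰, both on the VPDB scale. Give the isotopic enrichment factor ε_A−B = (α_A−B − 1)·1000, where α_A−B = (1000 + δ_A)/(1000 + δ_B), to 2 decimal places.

26.46‰

α_A−B = (1000 + -2.9) / (1000 + -28.6) = 997.1 / 971.4 = 1.026457
ε_A−B = (1.026457 − 1) × 1000 = 26.457‰
(The approximation ε ≈ δ_A − δ_B would give 25.7‰.)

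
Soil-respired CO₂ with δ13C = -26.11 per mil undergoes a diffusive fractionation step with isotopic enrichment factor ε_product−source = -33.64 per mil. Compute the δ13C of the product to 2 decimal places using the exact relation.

To first order, δ_product ≈ δ_source + ε = -59.75 per mil.
Exactly, δ_product = (δ_source + 1000)·(ε/1000 + 1) − 1000.
δ_product = (-26.11 + 1000) × (-33.64/1000 + 1) − 1000
δ_product = -58.872 per mil

-58.87 per mil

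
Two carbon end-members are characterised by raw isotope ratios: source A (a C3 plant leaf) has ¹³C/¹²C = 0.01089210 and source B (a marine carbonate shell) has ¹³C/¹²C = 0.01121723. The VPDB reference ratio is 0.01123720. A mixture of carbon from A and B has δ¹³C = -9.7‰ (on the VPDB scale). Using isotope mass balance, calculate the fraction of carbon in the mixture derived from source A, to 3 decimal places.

0.274

δ_A = (0.01089210/0.01123720 − 1)×1000 = (0.969290 − 1)×1000 = -30.710‰
δ_B = (0.01121723/0.01123720 − 1)×1000 = (0.998223 − 1)×1000 = -1.777‰
f_A = (δ_mix − δ_B)/(δ_A − δ_B) = (-9.7 − (-1.777))/(-30.710 − (-1.777))
f_A = -7.923 / -28.933 = 0.2738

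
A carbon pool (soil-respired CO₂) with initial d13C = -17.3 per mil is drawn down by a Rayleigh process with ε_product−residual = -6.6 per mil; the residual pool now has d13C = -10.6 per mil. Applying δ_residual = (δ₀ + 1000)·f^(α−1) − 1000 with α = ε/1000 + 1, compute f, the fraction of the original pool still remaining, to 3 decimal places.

α − 1 = ε/1000 = -0.0066
(δ_res + 1000)/(δ₀ + 1000) = (-10.6 + 1000)/(-17.3 + 1000) = 989.4/982.7 = 1.006818
f = 1.006818^(1/-0.0066) = exp(ln(1.006818)/-0.0066) = exp(0.00679/-0.0066)
f = exp(-1.0295) = 0.3572

0.357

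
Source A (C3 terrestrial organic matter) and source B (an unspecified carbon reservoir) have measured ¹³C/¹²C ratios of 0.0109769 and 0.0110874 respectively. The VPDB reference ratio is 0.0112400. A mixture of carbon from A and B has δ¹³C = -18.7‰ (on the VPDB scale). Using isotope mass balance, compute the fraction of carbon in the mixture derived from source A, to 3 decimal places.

δ_A = (0.0109769/0.0112400 − 1)×1000 = (0.976593 − 1)×1000 = -23.407‰
δ_B = (0.0110874/0.0112400 − 1)×1000 = (0.986423 − 1)×1000 = -13.577‰
f_A = (δ_mix − δ_B)/(δ_A − δ_B) = (-18.7 − (-13.577))/(-23.407 − (-13.577))
f_A = -5.123 / -9.831 = 0.5212

0.521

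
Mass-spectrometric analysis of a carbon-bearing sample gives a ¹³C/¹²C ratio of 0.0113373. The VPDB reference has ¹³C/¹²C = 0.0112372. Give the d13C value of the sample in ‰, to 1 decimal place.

8.9‰

d13C = (R_sample / R_standard − 1) × 1000
R_sample / R_standard = 0.0113373 / 0.0112372 = 1.008908
d13C = (1.008908 − 1) × 1000 = 8.91‰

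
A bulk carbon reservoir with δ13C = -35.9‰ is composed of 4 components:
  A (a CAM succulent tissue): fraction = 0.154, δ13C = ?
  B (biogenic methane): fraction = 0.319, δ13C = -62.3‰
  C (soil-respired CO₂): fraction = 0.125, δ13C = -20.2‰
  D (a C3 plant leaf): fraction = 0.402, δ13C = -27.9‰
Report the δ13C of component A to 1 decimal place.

Isotope mass balance: δ_bulk = Σ fᵢ·δᵢ.
-35.9 = 0.154×δ_A + 0.319×(-62.3) + 0.125×(-20.2) + 0.402×(-27.9)
0.154·δ_A = -35.9 − (-33.614) = -2.285
δ_A = -2.285 / 0.154 = -14.84‰

-14.8‰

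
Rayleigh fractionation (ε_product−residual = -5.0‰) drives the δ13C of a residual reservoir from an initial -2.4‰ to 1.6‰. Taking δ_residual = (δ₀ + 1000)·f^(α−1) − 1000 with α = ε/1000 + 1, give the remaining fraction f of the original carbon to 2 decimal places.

α − 1 = ε/1000 = -0.0050
(δ_res + 1000)/(δ₀ + 1000) = (1.6 + 1000)/(-2.4 + 1000) = 1001.6/997.6 = 1.004010
f = 1.004010^(1/-0.0050) = exp(ln(1.004010)/-0.0050) = exp(0.00400/-0.0050)
f = exp(-0.8003) = 0.4492

0.45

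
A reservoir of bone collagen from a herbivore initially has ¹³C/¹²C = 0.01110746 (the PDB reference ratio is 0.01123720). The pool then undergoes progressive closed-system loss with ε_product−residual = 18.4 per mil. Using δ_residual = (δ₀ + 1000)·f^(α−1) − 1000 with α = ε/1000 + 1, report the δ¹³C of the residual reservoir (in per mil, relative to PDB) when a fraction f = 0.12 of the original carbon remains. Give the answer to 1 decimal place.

δ₀ = (0.01110746/0.01123720 − 1)×1000 = (0.988454 − 1)×1000 = -11.546 per mil
α − 1 = ε/1000 = 0.0184
f^(α−1) = 0.12^(0.0184) = 0.961738
δ_res = (-11.546 + 1000) × 0.961738 − 1000 = 950.635 − 1000 = -49.37 per mil

-49.4 per mil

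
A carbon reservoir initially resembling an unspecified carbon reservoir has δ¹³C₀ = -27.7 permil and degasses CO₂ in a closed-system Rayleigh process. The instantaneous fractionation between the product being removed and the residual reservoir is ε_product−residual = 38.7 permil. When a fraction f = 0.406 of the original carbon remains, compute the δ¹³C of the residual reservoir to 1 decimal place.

Rayleigh residual: δ_res = (δ₀ + 1000)·f^(α−1) − 1000
α = ε/1000 + 1 = 1.03870, so α − 1 = 0.03870
f^(α−1) = 0.406^(0.03870) = 0.965717
δ_res = (-27.7 + 1000) × 0.965717 − 1000 = 938.967 − 1000 = -61.03 permil

-61.0 permil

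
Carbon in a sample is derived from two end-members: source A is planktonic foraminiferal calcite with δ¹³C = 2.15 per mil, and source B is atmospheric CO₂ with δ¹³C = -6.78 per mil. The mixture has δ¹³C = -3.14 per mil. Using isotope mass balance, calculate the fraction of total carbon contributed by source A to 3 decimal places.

δ_mix = f_A·δ_A + (1 − f_A)·δ_B  ⇒  f_A = (δ_mix − δ_B)/(δ_A − δ_B)
f_A = (-3.14 − (-6.78)) / (2.15 − (-6.78))
f_A = 3.64 / 8.93 = 0.4076

0.408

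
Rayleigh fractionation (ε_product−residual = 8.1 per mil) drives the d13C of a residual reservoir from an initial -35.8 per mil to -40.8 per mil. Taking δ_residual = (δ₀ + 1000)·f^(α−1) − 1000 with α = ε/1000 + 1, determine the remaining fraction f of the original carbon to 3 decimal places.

α − 1 = ε/1000 = 0.0081
(δ_res + 1000)/(δ₀ + 1000) = (-40.8 + 1000)/(-35.8 + 1000) = 959.2/964.2 = 0.994814
f = 0.994814^(1/0.0081) = exp(ln(0.994814)/0.0081) = exp(-0.00520/0.0081)
f = exp(-0.6419) = 0.5263

0.526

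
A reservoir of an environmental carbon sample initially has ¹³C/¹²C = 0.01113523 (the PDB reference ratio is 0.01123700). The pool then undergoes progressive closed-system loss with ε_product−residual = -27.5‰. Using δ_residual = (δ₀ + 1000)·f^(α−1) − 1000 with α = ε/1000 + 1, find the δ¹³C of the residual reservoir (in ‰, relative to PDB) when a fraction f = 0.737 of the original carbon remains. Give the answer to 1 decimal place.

δ₀ = (0.01113523/0.01123700 − 1)×1000 = (0.990943 − 1)×1000 = -9.057‰
α − 1 = ε/1000 = -0.0275
f^(α−1) = 0.737^(-0.0275) = 1.008427
δ_res = (-9.057 + 1000) × 1.008427 − 1000 = 999.294 − 1000 = -0.71‰

-0.7‰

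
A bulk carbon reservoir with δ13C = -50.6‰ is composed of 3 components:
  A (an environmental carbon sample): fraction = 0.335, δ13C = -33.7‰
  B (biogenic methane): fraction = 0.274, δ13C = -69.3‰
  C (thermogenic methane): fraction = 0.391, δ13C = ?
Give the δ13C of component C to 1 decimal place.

-52.0‰

Isotope mass balance: δ_bulk = Σ fᵢ·δᵢ.
-50.6 = 0.335×(-33.7) + 0.274×(-69.3) + 0.391×δ_C
0.391·δ_C = -50.6 − (-30.278) = -20.322
δ_C = -20.322 / 0.391 = -51.98‰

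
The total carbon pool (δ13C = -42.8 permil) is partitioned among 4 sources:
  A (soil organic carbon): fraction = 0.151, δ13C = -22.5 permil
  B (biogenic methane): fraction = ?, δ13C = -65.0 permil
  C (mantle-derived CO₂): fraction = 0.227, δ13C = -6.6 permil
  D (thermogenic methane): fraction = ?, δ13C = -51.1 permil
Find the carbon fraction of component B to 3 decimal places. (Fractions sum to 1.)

Let f_B and f_D be the unknown fractions; fractions sum to 1 so f_B + f_D = 0.622.
Mass balance: Σ fᵢ·δᵢ = δ_bulk ⇒ f_B·(-65.0) + f_D·(-51.1) = -42.8 − (-4.896) = -37.904
Substitute f_D = 0.622 − f_B:
f_B·(-65.0 − -51.1) = -37.904 − 0.622×(-51.1) = -6.120
f_B = -6.120 / -13.9 = 0.4403

0.440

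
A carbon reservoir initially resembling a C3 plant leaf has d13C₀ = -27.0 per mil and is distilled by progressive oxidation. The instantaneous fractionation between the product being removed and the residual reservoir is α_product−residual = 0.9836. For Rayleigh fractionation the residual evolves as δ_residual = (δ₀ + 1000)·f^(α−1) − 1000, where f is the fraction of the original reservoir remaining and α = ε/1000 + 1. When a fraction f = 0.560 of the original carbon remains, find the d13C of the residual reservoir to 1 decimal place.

-17.7 per mil

Rayleigh residual: δ_res = (δ₀ + 1000)·f^(α−1) − 1000
α − 1 = -0.01640
f^(α−1) = 0.560^(-0.01640) = 1.009554
δ_res = (-27.0 + 1000) × 1.009554 − 1000 = 982.296 − 1000 = -17.70 per mil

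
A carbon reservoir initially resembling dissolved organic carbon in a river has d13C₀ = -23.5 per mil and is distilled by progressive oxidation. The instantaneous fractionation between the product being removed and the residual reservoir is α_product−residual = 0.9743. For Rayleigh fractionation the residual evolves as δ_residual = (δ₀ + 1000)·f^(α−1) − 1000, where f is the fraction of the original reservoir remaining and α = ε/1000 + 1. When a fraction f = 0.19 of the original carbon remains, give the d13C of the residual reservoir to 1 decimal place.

19.1 per mil

Rayleigh residual: δ_res = (δ₀ + 1000)·f^(α−1) − 1000
α − 1 = -0.02570
f^(α−1) = 0.19^(-0.02570) = 1.043605
δ_res = (-23.5 + 1000) × 1.043605 − 1000 = 1019.080 − 1000 = 19.08 per mil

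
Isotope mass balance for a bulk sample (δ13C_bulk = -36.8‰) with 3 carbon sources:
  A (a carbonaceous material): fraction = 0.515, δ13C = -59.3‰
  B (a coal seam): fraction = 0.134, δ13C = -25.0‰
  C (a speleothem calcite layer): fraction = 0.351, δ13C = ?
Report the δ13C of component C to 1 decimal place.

Isotope mass balance: δ_bulk = Σ fᵢ·δᵢ.
-36.8 = 0.515×(-59.3) + 0.134×(-25.0) + 0.351×δ_C
0.351·δ_C = -36.8 − (-33.889) = -2.910
δ_C = -2.910 / 0.351 = -8.29‰

-8.3‰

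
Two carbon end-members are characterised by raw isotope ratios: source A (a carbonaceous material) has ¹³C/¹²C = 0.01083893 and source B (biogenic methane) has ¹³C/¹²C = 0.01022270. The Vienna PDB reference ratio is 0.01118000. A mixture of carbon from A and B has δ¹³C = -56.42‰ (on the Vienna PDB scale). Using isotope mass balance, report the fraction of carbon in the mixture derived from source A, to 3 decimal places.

δ_A = (0.01083893/0.01118000 − 1)×1000 = (0.969493 − 1)×1000 = -30.507‰
δ_B = (0.01022270/0.01118000 − 1)×1000 = (0.914374 − 1)×1000 = -85.626‰
f_A = (δ_mix − δ_B)/(δ_A − δ_B) = (-56.42 − (-85.626))/(-30.507 − (-85.626))
f_A = 29.206 / 55.119 = 0.5299

0.530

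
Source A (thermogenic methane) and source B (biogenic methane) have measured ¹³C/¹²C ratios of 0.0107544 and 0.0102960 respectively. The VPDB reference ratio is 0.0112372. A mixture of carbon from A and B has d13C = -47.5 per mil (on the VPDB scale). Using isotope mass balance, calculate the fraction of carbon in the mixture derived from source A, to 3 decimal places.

0.889

δ_A = (0.0107544/0.0112372 − 1)×1000 = (0.957036 − 1)×1000 = -42.964 per mil
δ_B = (0.0102960/0.0112372 − 1)×1000 = (0.916242 − 1)×1000 = -83.758 per mil
f_A = (δ_mix − δ_B)/(δ_A − δ_B) = (-47.5 − (-83.758))/(-42.964 − (-83.758))
f_A = 36.258 / 40.793 = 0.8888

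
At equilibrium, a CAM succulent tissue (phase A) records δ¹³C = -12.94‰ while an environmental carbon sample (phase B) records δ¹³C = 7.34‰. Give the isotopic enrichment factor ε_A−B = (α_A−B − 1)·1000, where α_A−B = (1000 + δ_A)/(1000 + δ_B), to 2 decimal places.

-20.13‰

α_A−B = (1000 + -12.94) / (1000 + 7.34) = 987.06 / 1007.34 = 0.979868
ε_A−B = (0.979868 − 1) × 1000 = -20.132‰
(The approximation ε ≈ δ_A − δ_B would give -20.28‰.)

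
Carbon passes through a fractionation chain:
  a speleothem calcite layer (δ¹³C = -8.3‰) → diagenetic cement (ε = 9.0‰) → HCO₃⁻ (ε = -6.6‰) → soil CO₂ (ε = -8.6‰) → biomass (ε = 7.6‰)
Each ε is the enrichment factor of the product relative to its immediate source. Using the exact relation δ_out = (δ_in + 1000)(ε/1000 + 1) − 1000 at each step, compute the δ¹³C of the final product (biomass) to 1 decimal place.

step 1: δ = (-8.30 + 1000)·(9.0/1000 + 1) − 1000 = 0.63‰
step 2: δ = (0.63 + 1000)·(-6.6/1000 + 1) − 1000 = -5.98‰
step 3: δ = (-5.98 + 1000)·(-8.6/1000 + 1) − 1000 = -14.53‰
step 4: δ = (-14.53 + 1000)·(7.6/1000 + 1) − 1000 = -7.04‰

-7.0‰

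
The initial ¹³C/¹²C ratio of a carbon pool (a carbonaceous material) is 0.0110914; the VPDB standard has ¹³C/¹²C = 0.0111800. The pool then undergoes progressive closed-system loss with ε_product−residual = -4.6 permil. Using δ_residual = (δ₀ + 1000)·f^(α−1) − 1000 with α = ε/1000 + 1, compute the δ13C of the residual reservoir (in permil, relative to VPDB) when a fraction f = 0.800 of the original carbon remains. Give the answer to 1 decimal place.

-6.9 permil

δ₀ = (0.0110914/0.0111800 − 1)×1000 = (0.992075 − 1)×1000 = -7.925 permil
α − 1 = ε/1000 = -0.0046
f^(α−1) = 0.800^(-0.0046) = 1.001027
δ_res = (-7.925 + 1000) × 1.001027 − 1000 = 993.094 − 1000 = -6.91 permil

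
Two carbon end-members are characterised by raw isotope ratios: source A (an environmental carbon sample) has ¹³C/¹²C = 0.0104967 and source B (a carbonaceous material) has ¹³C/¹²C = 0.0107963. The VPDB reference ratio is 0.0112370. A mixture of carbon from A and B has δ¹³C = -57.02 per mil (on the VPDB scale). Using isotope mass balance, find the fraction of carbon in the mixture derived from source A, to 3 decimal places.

0.668

δ_A = (0.0104967/0.0112370 − 1)×1000 = (0.934119 − 1)×1000 = -65.881 per mil
δ_B = (0.0107963/0.0112370 − 1)×1000 = (0.960781 − 1)×1000 = -39.219 per mil
f_A = (δ_mix − δ_B)/(δ_A − δ_B) = (-57.02 − (-39.219))/(-65.881 − (-39.219))
f_A = -17.801 / -26.662 = 0.6677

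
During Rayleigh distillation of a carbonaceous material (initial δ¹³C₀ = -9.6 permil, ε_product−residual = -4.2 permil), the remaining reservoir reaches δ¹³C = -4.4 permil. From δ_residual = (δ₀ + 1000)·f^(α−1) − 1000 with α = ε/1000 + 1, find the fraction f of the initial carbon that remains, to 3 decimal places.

α − 1 = ε/1000 = -0.0042
(δ_res + 1000)/(δ₀ + 1000) = (-4.4 + 1000)/(-9.6 + 1000) = 995.6/990.4 = 1.005250
f = 1.005250^(1/-0.0042) = exp(ln(1.005250)/-0.0042) = exp(0.00524/-0.0042)
f = exp(-1.2468) = 0.2874

0.287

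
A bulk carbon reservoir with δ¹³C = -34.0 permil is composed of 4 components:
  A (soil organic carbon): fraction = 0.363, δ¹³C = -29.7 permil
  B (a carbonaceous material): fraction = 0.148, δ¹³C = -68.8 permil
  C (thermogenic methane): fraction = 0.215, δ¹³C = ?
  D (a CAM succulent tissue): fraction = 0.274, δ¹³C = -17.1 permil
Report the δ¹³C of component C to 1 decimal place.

-38.8 permil

Isotope mass balance: δ_bulk = Σ fᵢ·δᵢ.
-34.0 = 0.363×(-29.7) + 0.148×(-68.8) + 0.215×δ_C + 0.274×(-17.1)
0.215·δ_C = -34.0 − (-25.649) = -8.351
δ_C = -8.351 / 0.215 = -38.84 permil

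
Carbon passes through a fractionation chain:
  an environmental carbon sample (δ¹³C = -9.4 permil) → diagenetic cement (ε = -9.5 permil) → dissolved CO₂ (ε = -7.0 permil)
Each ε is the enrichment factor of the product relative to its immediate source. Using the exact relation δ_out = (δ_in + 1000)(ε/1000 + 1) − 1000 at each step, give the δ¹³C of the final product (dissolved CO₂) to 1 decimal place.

step 1: δ = (-9.40 + 1000)·(-9.5/1000 + 1) − 1000 = -18.81 permil
step 2: δ = (-18.81 + 1000)·(-7.0/1000 + 1) − 1000 = -25.68 permil

-25.7 permil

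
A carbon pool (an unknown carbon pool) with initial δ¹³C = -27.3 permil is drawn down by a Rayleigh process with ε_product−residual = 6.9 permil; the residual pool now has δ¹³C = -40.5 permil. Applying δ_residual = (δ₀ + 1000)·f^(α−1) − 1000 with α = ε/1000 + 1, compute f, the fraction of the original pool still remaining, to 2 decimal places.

0.14

α − 1 = ε/1000 = 0.0069
(δ_res + 1000)/(δ₀ + 1000) = (-40.5 + 1000)/(-27.3 + 1000) = 959.5/972.7 = 0.986430
f = 0.986430^(1/0.0069) = exp(ln(0.986430)/0.0069) = exp(-0.01366/0.0069)
f = exp(-1.9802) = 0.1380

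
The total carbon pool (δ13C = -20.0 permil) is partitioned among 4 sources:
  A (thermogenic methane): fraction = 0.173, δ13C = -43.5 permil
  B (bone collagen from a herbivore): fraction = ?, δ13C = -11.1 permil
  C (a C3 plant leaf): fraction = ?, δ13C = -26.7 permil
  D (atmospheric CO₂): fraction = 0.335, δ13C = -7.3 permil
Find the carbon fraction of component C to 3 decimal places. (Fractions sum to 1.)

Let f_C and f_B be the unknown fractions; fractions sum to 1 so f_C + f_B = 0.492.
Mass balance: Σ fᵢ·δᵢ = δ_bulk ⇒ f_C·(-26.7) + f_B·(-11.1) = -20.0 − (-9.971) = -10.029
Substitute f_B = 0.492 − f_C:
f_C·(-26.7 − -11.1) = -10.029 − 0.492×(-11.1) = -4.568
f_C = -4.568 / -15.6 = 0.2928

0.293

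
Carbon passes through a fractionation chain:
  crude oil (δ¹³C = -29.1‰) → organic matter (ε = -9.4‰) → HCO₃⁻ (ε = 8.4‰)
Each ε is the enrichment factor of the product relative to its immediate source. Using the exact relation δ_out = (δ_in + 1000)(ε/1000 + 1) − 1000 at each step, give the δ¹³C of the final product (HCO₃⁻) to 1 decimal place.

-30.1‰

step 1: δ = (-29.10 + 1000)·(-9.4/1000 + 1) − 1000 = -38.23‰
step 2: δ = (-38.23 + 1000)·(8.4/1000 + 1) − 1000 = -30.15‰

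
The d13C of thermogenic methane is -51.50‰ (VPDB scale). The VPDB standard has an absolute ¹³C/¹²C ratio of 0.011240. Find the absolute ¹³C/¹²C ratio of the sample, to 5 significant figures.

R_sample = R_standard × (d13C/1000 + 1)
R_sample = 0.011240 × (-51.50/1000 + 1) = 0.011240 × 0.948500
R_sample = 0.0106611

0.010661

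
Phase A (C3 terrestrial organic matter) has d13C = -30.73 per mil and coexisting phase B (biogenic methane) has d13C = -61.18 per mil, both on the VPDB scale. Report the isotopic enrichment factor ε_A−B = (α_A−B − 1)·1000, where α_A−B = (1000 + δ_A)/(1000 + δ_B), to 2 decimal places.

α_A−B = (1000 + -30.73) / (1000 + -61.18) = 969.27 / 938.82 = 1.032434
ε_A−B = (1.032434 − 1) × 1000 = 32.434 per mil
(The approximation ε ≈ δ_A − δ_B would give 30.45 per mil.)

32.43 per mil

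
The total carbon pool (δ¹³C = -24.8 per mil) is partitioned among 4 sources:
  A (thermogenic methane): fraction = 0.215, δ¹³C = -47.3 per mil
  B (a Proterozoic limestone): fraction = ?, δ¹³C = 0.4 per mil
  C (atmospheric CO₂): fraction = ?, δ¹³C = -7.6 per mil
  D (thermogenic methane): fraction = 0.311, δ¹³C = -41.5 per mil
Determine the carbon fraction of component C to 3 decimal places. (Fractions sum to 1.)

0.239

Let f_C and f_B be the unknown fractions; fractions sum to 1 so f_C + f_B = 0.474.
Mass balance: Σ fᵢ·δᵢ = δ_bulk ⇒ f_C·(-7.6) + f_B·(0.4) = -24.8 − (-23.076) = -1.724
Substitute f_B = 0.474 − f_C:
f_C·(-7.6 − 0.4) = -1.724 − 0.474×(0.4) = -1.914
f_C = -1.914 / -8.0 = 0.2392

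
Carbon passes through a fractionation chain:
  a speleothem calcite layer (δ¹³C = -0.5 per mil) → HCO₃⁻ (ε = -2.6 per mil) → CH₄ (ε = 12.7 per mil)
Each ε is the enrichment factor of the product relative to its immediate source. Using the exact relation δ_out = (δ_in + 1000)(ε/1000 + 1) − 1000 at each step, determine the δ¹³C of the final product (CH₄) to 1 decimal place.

step 1: δ = (-0.50 + 1000)·(-2.6/1000 + 1) − 1000 = -3.10 per mil
step 2: δ = (-3.10 + 1000)·(12.7/1000 + 1) − 1000 = 9.56 per mil

9.6 per mil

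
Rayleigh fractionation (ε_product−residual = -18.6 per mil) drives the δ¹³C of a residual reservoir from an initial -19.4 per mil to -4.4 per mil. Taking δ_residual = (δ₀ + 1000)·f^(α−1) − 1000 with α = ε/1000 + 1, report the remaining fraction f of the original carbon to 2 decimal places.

0.44

α − 1 = ε/1000 = -0.0186
(δ_res + 1000)/(δ₀ + 1000) = (-4.4 + 1000)/(-19.4 + 1000) = 995.6/980.6 = 1.015297
f = 1.015297^(1/-0.0186) = exp(ln(1.015297)/-0.0186) = exp(0.01518/-0.0186)
f = exp(-0.8162) = 0.4421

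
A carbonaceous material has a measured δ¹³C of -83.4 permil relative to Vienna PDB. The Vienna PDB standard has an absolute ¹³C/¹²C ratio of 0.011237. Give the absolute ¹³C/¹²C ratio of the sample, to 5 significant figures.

0.010300

R_sample = R_standard × (δ¹³C/1000 + 1)
R_sample = 0.011237 × (-83.4/1000 + 1) = 0.011237 × 0.916600
R_sample = 0.0102998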